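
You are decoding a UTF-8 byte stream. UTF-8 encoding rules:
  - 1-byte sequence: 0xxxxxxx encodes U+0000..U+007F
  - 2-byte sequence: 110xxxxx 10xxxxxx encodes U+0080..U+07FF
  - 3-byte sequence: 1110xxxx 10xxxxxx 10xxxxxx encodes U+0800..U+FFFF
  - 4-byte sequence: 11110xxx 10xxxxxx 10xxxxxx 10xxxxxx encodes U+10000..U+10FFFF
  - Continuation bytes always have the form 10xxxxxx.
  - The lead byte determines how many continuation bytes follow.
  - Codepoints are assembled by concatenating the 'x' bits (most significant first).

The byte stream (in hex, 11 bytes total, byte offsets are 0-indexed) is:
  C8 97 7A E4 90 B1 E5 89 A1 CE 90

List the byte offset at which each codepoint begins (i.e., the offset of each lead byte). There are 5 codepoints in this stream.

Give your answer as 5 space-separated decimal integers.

Byte[0]=C8: 2-byte lead, need 1 cont bytes. acc=0x8
Byte[1]=97: continuation. acc=(acc<<6)|0x17=0x217
Completed: cp=U+0217 (starts at byte 0)
Byte[2]=7A: 1-byte ASCII. cp=U+007A
Byte[3]=E4: 3-byte lead, need 2 cont bytes. acc=0x4
Byte[4]=90: continuation. acc=(acc<<6)|0x10=0x110
Byte[5]=B1: continuation. acc=(acc<<6)|0x31=0x4431
Completed: cp=U+4431 (starts at byte 3)
Byte[6]=E5: 3-byte lead, need 2 cont bytes. acc=0x5
Byte[7]=89: continuation. acc=(acc<<6)|0x09=0x149
Byte[8]=A1: continuation. acc=(acc<<6)|0x21=0x5261
Completed: cp=U+5261 (starts at byte 6)
Byte[9]=CE: 2-byte lead, need 1 cont bytes. acc=0xE
Byte[10]=90: continuation. acc=(acc<<6)|0x10=0x390
Completed: cp=U+0390 (starts at byte 9)

Answer: 0 2 3 6 9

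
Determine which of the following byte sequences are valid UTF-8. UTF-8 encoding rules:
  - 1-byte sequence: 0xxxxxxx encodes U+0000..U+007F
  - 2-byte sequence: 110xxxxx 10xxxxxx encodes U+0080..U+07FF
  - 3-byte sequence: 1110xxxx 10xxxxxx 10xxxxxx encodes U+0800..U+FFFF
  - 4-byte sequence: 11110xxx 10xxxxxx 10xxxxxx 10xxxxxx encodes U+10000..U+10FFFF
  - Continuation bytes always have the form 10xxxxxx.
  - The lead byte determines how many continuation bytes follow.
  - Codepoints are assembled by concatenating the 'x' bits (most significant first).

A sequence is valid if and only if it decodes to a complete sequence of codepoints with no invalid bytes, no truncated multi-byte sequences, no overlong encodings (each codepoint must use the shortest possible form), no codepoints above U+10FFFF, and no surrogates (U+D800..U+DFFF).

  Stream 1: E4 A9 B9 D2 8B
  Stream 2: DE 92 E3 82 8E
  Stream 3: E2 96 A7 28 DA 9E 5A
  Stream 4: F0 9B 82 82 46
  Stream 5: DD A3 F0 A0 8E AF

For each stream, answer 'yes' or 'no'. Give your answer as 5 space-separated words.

Answer: yes yes yes yes yes

Derivation:
Stream 1: decodes cleanly. VALID
Stream 2: decodes cleanly. VALID
Stream 3: decodes cleanly. VALID
Stream 4: decodes cleanly. VALID
Stream 5: decodes cleanly. VALID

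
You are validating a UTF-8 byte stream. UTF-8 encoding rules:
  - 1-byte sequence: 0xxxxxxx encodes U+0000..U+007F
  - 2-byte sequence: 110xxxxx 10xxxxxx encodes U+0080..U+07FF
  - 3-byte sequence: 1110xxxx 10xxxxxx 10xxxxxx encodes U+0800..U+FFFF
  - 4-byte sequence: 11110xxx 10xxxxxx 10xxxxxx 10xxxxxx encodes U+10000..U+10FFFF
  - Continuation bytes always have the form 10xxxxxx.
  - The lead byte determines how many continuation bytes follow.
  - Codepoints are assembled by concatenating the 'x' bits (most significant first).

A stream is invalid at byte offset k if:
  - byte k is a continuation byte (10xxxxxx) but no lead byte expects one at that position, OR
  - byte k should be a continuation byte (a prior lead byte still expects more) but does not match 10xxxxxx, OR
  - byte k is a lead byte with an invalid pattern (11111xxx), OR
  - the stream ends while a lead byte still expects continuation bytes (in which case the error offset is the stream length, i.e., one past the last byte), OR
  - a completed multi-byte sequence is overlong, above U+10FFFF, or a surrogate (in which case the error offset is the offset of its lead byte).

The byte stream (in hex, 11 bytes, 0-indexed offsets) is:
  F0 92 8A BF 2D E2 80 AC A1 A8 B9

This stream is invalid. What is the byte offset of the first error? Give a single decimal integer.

Byte[0]=F0: 4-byte lead, need 3 cont bytes. acc=0x0
Byte[1]=92: continuation. acc=(acc<<6)|0x12=0x12
Byte[2]=8A: continuation. acc=(acc<<6)|0x0A=0x48A
Byte[3]=BF: continuation. acc=(acc<<6)|0x3F=0x122BF
Completed: cp=U+122BF (starts at byte 0)
Byte[4]=2D: 1-byte ASCII. cp=U+002D
Byte[5]=E2: 3-byte lead, need 2 cont bytes. acc=0x2
Byte[6]=80: continuation. acc=(acc<<6)|0x00=0x80
Byte[7]=AC: continuation. acc=(acc<<6)|0x2C=0x202C
Completed: cp=U+202C (starts at byte 5)
Byte[8]=A1: INVALID lead byte (not 0xxx/110x/1110/11110)

Answer: 8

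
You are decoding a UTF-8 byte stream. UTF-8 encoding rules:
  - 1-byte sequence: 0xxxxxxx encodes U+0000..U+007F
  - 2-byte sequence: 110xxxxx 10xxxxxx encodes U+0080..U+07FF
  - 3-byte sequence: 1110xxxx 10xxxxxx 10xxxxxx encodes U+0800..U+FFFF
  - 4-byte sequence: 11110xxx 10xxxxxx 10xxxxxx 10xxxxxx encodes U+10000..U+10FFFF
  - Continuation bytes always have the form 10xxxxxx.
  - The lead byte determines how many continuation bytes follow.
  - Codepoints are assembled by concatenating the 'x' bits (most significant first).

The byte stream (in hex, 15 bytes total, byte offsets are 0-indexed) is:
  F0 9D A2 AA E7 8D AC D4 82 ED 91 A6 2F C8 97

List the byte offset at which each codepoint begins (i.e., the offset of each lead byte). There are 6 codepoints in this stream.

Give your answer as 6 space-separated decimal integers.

Answer: 0 4 7 9 12 13

Derivation:
Byte[0]=F0: 4-byte lead, need 3 cont bytes. acc=0x0
Byte[1]=9D: continuation. acc=(acc<<6)|0x1D=0x1D
Byte[2]=A2: continuation. acc=(acc<<6)|0x22=0x762
Byte[3]=AA: continuation. acc=(acc<<6)|0x2A=0x1D8AA
Completed: cp=U+1D8AA (starts at byte 0)
Byte[4]=E7: 3-byte lead, need 2 cont bytes. acc=0x7
Byte[5]=8D: continuation. acc=(acc<<6)|0x0D=0x1CD
Byte[6]=AC: continuation. acc=(acc<<6)|0x2C=0x736C
Completed: cp=U+736C (starts at byte 4)
Byte[7]=D4: 2-byte lead, need 1 cont bytes. acc=0x14
Byte[8]=82: continuation. acc=(acc<<6)|0x02=0x502
Completed: cp=U+0502 (starts at byte 7)
Byte[9]=ED: 3-byte lead, need 2 cont bytes. acc=0xD
Byte[10]=91: continuation. acc=(acc<<6)|0x11=0x351
Byte[11]=A6: continuation. acc=(acc<<6)|0x26=0xD466
Completed: cp=U+D466 (starts at byte 9)
Byte[12]=2F: 1-byte ASCII. cp=U+002F
Byte[13]=C8: 2-byte lead, need 1 cont bytes. acc=0x8
Byte[14]=97: continuation. acc=(acc<<6)|0x17=0x217
Completed: cp=U+0217 (starts at byte 13)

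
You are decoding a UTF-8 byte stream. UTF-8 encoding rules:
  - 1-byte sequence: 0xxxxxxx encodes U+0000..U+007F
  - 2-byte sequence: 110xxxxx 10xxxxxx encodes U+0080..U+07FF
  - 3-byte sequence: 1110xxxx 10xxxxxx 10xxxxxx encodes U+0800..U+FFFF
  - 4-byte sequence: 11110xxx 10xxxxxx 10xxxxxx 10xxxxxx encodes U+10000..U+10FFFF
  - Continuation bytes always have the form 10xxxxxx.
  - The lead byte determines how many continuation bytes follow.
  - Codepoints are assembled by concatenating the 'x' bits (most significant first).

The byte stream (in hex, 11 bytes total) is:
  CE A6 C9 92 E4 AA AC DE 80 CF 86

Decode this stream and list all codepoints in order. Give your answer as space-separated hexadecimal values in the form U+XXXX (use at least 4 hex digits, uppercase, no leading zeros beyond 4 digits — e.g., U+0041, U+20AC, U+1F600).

Byte[0]=CE: 2-byte lead, need 1 cont bytes. acc=0xE
Byte[1]=A6: continuation. acc=(acc<<6)|0x26=0x3A6
Completed: cp=U+03A6 (starts at byte 0)
Byte[2]=C9: 2-byte lead, need 1 cont bytes. acc=0x9
Byte[3]=92: continuation. acc=(acc<<6)|0x12=0x252
Completed: cp=U+0252 (starts at byte 2)
Byte[4]=E4: 3-byte lead, need 2 cont bytes. acc=0x4
Byte[5]=AA: continuation. acc=(acc<<6)|0x2A=0x12A
Byte[6]=AC: continuation. acc=(acc<<6)|0x2C=0x4AAC
Completed: cp=U+4AAC (starts at byte 4)
Byte[7]=DE: 2-byte lead, need 1 cont bytes. acc=0x1E
Byte[8]=80: continuation. acc=(acc<<6)|0x00=0x780
Completed: cp=U+0780 (starts at byte 7)
Byte[9]=CF: 2-byte lead, need 1 cont bytes. acc=0xF
Byte[10]=86: continuation. acc=(acc<<6)|0x06=0x3C6
Completed: cp=U+03C6 (starts at byte 9)

Answer: U+03A6 U+0252 U+4AAC U+0780 U+03C6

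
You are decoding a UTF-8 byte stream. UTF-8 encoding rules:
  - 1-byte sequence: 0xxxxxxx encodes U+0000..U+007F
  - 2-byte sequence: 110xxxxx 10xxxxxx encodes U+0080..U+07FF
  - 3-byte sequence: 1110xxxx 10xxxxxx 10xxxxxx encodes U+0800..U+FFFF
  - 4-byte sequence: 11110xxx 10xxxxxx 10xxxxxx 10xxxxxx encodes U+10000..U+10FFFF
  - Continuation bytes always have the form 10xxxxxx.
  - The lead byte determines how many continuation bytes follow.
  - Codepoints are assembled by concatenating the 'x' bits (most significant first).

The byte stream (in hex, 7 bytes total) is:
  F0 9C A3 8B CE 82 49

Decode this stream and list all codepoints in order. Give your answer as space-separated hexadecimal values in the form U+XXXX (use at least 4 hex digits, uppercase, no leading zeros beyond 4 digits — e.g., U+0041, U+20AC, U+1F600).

Byte[0]=F0: 4-byte lead, need 3 cont bytes. acc=0x0
Byte[1]=9C: continuation. acc=(acc<<6)|0x1C=0x1C
Byte[2]=A3: continuation. acc=(acc<<6)|0x23=0x723
Byte[3]=8B: continuation. acc=(acc<<6)|0x0B=0x1C8CB
Completed: cp=U+1C8CB (starts at byte 0)
Byte[4]=CE: 2-byte lead, need 1 cont bytes. acc=0xE
Byte[5]=82: continuation. acc=(acc<<6)|0x02=0x382
Completed: cp=U+0382 (starts at byte 4)
Byte[6]=49: 1-byte ASCII. cp=U+0049

Answer: U+1C8CB U+0382 U+0049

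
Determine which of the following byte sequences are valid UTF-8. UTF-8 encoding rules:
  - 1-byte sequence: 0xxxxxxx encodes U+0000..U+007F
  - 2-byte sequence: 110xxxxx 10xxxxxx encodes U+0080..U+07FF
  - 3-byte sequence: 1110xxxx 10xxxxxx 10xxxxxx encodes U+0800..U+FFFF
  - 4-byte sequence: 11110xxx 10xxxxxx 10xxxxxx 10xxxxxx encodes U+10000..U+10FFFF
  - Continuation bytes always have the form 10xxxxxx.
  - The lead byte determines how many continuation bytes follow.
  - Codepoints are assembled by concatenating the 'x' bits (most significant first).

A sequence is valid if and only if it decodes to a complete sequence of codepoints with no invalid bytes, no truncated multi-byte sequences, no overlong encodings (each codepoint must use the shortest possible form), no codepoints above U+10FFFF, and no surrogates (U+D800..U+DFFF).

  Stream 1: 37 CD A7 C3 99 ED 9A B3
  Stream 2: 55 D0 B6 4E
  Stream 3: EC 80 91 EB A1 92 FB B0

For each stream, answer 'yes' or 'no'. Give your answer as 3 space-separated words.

Stream 1: decodes cleanly. VALID
Stream 2: decodes cleanly. VALID
Stream 3: error at byte offset 6. INVALID

Answer: yes yes no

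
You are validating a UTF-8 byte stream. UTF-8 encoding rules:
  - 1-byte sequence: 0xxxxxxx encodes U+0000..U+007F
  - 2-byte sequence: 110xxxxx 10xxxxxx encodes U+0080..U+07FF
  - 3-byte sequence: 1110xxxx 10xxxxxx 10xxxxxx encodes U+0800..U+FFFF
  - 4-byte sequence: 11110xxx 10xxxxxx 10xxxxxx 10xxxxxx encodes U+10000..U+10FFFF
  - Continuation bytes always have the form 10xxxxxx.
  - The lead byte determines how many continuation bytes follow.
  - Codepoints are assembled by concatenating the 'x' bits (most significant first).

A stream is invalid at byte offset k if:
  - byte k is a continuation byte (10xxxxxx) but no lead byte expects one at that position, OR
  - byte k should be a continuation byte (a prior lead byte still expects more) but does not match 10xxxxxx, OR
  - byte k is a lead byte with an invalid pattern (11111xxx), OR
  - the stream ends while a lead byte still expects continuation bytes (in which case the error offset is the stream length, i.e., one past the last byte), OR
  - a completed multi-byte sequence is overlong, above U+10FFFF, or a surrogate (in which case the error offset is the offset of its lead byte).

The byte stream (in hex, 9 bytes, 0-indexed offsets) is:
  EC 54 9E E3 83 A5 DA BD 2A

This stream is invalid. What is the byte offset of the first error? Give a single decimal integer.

Byte[0]=EC: 3-byte lead, need 2 cont bytes. acc=0xC
Byte[1]=54: expected 10xxxxxx continuation. INVALID

Answer: 1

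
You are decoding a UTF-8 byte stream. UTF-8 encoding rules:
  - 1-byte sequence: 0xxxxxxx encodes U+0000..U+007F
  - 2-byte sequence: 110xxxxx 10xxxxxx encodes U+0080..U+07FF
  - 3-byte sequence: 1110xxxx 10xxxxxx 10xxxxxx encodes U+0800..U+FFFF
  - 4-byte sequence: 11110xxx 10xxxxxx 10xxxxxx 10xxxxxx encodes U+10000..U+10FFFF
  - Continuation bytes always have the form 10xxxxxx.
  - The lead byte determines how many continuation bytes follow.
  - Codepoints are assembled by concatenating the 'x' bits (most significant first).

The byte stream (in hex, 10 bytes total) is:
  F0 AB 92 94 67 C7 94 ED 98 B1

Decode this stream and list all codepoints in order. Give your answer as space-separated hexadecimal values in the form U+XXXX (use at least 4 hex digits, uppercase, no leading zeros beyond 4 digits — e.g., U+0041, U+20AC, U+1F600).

Byte[0]=F0: 4-byte lead, need 3 cont bytes. acc=0x0
Byte[1]=AB: continuation. acc=(acc<<6)|0x2B=0x2B
Byte[2]=92: continuation. acc=(acc<<6)|0x12=0xAD2
Byte[3]=94: continuation. acc=(acc<<6)|0x14=0x2B494
Completed: cp=U+2B494 (starts at byte 0)
Byte[4]=67: 1-byte ASCII. cp=U+0067
Byte[5]=C7: 2-byte lead, need 1 cont bytes. acc=0x7
Byte[6]=94: continuation. acc=(acc<<6)|0x14=0x1D4
Completed: cp=U+01D4 (starts at byte 5)
Byte[7]=ED: 3-byte lead, need 2 cont bytes. acc=0xD
Byte[8]=98: continuation. acc=(acc<<6)|0x18=0x358
Byte[9]=B1: continuation. acc=(acc<<6)|0x31=0xD631
Completed: cp=U+D631 (starts at byte 7)

Answer: U+2B494 U+0067 U+01D4 U+D631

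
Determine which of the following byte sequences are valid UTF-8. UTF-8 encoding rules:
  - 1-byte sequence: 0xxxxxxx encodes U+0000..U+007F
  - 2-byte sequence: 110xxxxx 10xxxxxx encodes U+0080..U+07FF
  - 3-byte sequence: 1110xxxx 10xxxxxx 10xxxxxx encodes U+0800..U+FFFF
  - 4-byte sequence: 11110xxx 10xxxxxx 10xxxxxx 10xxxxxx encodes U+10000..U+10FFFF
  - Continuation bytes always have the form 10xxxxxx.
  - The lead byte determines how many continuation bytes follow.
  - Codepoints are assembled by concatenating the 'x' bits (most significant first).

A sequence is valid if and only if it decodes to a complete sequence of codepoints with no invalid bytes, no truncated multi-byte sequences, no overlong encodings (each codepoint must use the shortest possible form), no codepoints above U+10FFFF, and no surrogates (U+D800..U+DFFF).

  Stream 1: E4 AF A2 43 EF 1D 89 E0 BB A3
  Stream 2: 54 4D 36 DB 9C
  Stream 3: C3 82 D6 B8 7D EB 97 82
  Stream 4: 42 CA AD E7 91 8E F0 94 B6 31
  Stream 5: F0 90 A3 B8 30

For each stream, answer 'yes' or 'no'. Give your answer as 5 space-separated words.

Stream 1: error at byte offset 5. INVALID
Stream 2: decodes cleanly. VALID
Stream 3: decodes cleanly. VALID
Stream 4: error at byte offset 9. INVALID
Stream 5: decodes cleanly. VALID

Answer: no yes yes no yes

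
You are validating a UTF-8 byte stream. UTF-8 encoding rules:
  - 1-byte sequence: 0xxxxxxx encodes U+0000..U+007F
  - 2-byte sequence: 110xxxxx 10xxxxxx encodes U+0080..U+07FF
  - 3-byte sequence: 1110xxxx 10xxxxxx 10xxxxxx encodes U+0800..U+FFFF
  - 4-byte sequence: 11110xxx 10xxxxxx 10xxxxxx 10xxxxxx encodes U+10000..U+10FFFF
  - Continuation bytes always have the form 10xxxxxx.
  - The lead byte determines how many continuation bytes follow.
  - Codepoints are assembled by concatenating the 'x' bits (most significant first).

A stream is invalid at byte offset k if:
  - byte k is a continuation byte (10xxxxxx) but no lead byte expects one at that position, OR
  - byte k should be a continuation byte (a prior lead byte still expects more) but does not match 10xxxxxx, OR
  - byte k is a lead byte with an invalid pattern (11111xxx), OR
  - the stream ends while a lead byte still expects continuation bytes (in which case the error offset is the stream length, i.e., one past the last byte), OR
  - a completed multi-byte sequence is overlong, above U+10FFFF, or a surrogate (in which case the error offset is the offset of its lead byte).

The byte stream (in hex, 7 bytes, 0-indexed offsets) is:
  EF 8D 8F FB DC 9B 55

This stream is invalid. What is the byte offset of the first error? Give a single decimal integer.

Byte[0]=EF: 3-byte lead, need 2 cont bytes. acc=0xF
Byte[1]=8D: continuation. acc=(acc<<6)|0x0D=0x3CD
Byte[2]=8F: continuation. acc=(acc<<6)|0x0F=0xF34F
Completed: cp=U+F34F (starts at byte 0)
Byte[3]=FB: INVALID lead byte (not 0xxx/110x/1110/11110)

Answer: 3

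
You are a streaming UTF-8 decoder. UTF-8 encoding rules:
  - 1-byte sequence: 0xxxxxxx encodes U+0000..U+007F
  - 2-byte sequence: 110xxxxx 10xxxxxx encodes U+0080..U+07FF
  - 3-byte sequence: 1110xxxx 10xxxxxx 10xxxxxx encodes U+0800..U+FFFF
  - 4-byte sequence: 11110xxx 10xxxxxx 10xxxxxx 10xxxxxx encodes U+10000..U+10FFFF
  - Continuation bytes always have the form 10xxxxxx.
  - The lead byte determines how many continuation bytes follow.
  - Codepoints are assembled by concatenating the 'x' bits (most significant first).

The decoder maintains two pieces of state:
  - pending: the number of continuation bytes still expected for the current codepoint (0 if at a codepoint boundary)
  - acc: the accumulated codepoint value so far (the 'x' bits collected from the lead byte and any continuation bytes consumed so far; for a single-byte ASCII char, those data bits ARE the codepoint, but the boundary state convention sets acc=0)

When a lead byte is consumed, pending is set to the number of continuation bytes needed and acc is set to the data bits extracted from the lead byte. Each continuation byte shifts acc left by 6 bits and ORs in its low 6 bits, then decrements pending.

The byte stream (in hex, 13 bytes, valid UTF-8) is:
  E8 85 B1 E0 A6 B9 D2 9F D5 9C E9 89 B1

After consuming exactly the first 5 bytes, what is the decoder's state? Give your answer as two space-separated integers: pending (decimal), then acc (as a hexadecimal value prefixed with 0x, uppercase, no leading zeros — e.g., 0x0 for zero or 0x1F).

Answer: 1 0x26

Derivation:
Byte[0]=E8: 3-byte lead. pending=2, acc=0x8
Byte[1]=85: continuation. acc=(acc<<6)|0x05=0x205, pending=1
Byte[2]=B1: continuation. acc=(acc<<6)|0x31=0x8171, pending=0
Byte[3]=E0: 3-byte lead. pending=2, acc=0x0
Byte[4]=A6: continuation. acc=(acc<<6)|0x26=0x26, pending=1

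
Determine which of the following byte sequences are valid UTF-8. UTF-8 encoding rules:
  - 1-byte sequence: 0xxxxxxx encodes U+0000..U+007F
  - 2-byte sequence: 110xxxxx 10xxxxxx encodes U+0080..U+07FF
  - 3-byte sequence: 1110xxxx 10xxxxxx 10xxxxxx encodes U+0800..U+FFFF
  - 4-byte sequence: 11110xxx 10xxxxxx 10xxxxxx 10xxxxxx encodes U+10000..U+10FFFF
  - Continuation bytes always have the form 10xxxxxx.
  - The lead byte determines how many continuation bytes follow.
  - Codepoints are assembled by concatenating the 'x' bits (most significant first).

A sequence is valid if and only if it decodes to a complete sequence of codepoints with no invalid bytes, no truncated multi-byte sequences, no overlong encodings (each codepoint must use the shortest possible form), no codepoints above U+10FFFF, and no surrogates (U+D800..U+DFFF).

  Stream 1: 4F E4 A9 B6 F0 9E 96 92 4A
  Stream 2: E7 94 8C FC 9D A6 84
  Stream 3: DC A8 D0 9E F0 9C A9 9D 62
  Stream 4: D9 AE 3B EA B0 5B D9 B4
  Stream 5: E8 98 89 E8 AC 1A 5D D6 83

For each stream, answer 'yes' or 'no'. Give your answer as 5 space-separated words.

Answer: yes no yes no no

Derivation:
Stream 1: decodes cleanly. VALID
Stream 2: error at byte offset 3. INVALID
Stream 3: decodes cleanly. VALID
Stream 4: error at byte offset 5. INVALID
Stream 5: error at byte offset 5. INVALID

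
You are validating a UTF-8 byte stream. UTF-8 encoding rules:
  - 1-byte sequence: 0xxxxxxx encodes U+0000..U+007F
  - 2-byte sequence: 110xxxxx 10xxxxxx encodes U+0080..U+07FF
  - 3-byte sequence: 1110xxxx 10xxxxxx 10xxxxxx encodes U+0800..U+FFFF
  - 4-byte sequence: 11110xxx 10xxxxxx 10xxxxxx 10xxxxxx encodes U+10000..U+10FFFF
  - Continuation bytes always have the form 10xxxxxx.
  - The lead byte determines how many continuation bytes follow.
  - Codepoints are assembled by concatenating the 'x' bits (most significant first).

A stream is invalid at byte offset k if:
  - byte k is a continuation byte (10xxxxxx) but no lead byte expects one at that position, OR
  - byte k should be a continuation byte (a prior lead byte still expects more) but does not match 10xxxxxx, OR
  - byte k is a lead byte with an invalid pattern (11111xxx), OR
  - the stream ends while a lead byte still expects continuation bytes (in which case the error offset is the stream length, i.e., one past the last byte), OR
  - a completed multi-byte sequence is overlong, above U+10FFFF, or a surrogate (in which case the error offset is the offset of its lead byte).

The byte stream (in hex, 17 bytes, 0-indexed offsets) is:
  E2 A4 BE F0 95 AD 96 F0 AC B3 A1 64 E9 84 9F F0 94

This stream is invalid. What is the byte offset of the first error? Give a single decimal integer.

Answer: 17

Derivation:
Byte[0]=E2: 3-byte lead, need 2 cont bytes. acc=0x2
Byte[1]=A4: continuation. acc=(acc<<6)|0x24=0xA4
Byte[2]=BE: continuation. acc=(acc<<6)|0x3E=0x293E
Completed: cp=U+293E (starts at byte 0)
Byte[3]=F0: 4-byte lead, need 3 cont bytes. acc=0x0
Byte[4]=95: continuation. acc=(acc<<6)|0x15=0x15
Byte[5]=AD: continuation. acc=(acc<<6)|0x2D=0x56D
Byte[6]=96: continuation. acc=(acc<<6)|0x16=0x15B56
Completed: cp=U+15B56 (starts at byte 3)
Byte[7]=F0: 4-byte lead, need 3 cont bytes. acc=0x0
Byte[8]=AC: continuation. acc=(acc<<6)|0x2C=0x2C
Byte[9]=B3: continuation. acc=(acc<<6)|0x33=0xB33
Byte[10]=A1: continuation. acc=(acc<<6)|0x21=0x2CCE1
Completed: cp=U+2CCE1 (starts at byte 7)
Byte[11]=64: 1-byte ASCII. cp=U+0064
Byte[12]=E9: 3-byte lead, need 2 cont bytes. acc=0x9
Byte[13]=84: continuation. acc=(acc<<6)|0x04=0x244
Byte[14]=9F: continuation. acc=(acc<<6)|0x1F=0x911F
Completed: cp=U+911F (starts at byte 12)
Byte[15]=F0: 4-byte lead, need 3 cont bytes. acc=0x0
Byte[16]=94: continuation. acc=(acc<<6)|0x14=0x14
Byte[17]: stream ended, expected continuation. INVALID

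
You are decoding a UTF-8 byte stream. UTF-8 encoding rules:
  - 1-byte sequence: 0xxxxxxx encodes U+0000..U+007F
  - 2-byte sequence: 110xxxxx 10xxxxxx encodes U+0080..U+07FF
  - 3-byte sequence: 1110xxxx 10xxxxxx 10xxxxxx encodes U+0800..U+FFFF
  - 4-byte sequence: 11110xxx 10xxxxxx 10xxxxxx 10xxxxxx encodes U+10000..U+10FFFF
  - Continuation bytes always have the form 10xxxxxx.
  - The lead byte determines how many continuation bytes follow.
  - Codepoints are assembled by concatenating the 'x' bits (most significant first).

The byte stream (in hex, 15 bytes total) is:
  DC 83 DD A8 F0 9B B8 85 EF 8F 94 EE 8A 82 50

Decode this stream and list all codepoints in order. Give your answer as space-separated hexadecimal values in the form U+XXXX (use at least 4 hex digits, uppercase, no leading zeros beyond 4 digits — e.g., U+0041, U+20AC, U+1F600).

Byte[0]=DC: 2-byte lead, need 1 cont bytes. acc=0x1C
Byte[1]=83: continuation. acc=(acc<<6)|0x03=0x703
Completed: cp=U+0703 (starts at byte 0)
Byte[2]=DD: 2-byte lead, need 1 cont bytes. acc=0x1D
Byte[3]=A8: continuation. acc=(acc<<6)|0x28=0x768
Completed: cp=U+0768 (starts at byte 2)
Byte[4]=F0: 4-byte lead, need 3 cont bytes. acc=0x0
Byte[5]=9B: continuation. acc=(acc<<6)|0x1B=0x1B
Byte[6]=B8: continuation. acc=(acc<<6)|0x38=0x6F8
Byte[7]=85: continuation. acc=(acc<<6)|0x05=0x1BE05
Completed: cp=U+1BE05 (starts at byte 4)
Byte[8]=EF: 3-byte lead, need 2 cont bytes. acc=0xF
Byte[9]=8F: continuation. acc=(acc<<6)|0x0F=0x3CF
Byte[10]=94: continuation. acc=(acc<<6)|0x14=0xF3D4
Completed: cp=U+F3D4 (starts at byte 8)
Byte[11]=EE: 3-byte lead, need 2 cont bytes. acc=0xE
Byte[12]=8A: continuation. acc=(acc<<6)|0x0A=0x38A
Byte[13]=82: continuation. acc=(acc<<6)|0x02=0xE282
Completed: cp=U+E282 (starts at byte 11)
Byte[14]=50: 1-byte ASCII. cp=U+0050

Answer: U+0703 U+0768 U+1BE05 U+F3D4 U+E282 U+0050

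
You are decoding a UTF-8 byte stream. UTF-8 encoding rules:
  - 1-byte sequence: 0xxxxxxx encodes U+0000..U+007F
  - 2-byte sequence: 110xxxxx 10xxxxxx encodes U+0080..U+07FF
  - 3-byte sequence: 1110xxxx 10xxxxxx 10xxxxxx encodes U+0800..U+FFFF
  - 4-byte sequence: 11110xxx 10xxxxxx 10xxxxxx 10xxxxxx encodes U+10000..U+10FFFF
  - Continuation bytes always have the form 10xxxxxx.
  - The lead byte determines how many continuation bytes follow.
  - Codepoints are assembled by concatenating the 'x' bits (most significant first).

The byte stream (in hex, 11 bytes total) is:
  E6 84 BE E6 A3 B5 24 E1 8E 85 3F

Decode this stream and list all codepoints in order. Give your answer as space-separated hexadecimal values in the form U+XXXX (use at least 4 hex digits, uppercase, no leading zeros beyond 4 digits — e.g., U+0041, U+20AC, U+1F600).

Answer: U+613E U+68F5 U+0024 U+1385 U+003F

Derivation:
Byte[0]=E6: 3-byte lead, need 2 cont bytes. acc=0x6
Byte[1]=84: continuation. acc=(acc<<6)|0x04=0x184
Byte[2]=BE: continuation. acc=(acc<<6)|0x3E=0x613E
Completed: cp=U+613E (starts at byte 0)
Byte[3]=E6: 3-byte lead, need 2 cont bytes. acc=0x6
Byte[4]=A3: continuation. acc=(acc<<6)|0x23=0x1A3
Byte[5]=B5: continuation. acc=(acc<<6)|0x35=0x68F5
Completed: cp=U+68F5 (starts at byte 3)
Byte[6]=24: 1-byte ASCII. cp=U+0024
Byte[7]=E1: 3-byte lead, need 2 cont bytes. acc=0x1
Byte[8]=8E: continuation. acc=(acc<<6)|0x0E=0x4E
Byte[9]=85: continuation. acc=(acc<<6)|0x05=0x1385
Completed: cp=U+1385 (starts at byte 7)
Byte[10]=3F: 1-byte ASCII. cp=U+003F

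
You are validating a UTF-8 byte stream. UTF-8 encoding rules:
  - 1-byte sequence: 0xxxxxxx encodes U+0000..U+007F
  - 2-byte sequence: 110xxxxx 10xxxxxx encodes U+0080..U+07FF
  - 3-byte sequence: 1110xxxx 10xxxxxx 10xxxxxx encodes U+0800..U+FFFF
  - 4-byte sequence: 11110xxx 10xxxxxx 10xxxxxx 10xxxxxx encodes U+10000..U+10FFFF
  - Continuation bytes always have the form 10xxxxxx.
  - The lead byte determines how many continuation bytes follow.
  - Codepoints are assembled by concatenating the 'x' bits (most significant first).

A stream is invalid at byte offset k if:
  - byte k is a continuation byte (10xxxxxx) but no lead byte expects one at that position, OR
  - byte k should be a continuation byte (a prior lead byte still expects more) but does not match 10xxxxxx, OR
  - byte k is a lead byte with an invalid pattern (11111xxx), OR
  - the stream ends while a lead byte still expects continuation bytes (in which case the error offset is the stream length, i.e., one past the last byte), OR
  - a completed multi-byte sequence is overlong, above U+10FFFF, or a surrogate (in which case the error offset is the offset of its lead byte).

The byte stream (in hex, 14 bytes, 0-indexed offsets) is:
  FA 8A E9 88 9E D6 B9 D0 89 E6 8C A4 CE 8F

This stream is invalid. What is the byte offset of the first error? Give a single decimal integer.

Answer: 0

Derivation:
Byte[0]=FA: INVALID lead byte (not 0xxx/110x/1110/11110)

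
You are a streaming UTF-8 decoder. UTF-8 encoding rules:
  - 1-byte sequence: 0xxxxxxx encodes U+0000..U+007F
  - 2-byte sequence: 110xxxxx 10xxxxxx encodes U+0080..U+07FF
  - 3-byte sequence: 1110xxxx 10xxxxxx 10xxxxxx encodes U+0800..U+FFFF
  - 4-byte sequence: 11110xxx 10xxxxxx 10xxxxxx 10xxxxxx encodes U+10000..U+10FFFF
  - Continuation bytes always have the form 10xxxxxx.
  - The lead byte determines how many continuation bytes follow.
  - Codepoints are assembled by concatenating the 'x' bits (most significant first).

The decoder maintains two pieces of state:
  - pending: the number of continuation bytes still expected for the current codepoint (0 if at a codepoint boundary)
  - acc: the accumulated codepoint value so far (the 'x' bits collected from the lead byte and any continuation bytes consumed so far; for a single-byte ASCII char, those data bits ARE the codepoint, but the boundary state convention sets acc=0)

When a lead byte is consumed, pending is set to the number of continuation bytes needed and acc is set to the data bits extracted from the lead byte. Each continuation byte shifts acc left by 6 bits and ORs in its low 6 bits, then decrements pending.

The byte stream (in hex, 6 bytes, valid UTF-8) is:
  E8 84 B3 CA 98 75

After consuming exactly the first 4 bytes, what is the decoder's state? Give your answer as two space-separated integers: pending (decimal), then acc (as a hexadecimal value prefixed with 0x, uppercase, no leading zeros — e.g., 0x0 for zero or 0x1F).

Answer: 1 0xA

Derivation:
Byte[0]=E8: 3-byte lead. pending=2, acc=0x8
Byte[1]=84: continuation. acc=(acc<<6)|0x04=0x204, pending=1
Byte[2]=B3: continuation. acc=(acc<<6)|0x33=0x8133, pending=0
Byte[3]=CA: 2-byte lead. pending=1, acc=0xA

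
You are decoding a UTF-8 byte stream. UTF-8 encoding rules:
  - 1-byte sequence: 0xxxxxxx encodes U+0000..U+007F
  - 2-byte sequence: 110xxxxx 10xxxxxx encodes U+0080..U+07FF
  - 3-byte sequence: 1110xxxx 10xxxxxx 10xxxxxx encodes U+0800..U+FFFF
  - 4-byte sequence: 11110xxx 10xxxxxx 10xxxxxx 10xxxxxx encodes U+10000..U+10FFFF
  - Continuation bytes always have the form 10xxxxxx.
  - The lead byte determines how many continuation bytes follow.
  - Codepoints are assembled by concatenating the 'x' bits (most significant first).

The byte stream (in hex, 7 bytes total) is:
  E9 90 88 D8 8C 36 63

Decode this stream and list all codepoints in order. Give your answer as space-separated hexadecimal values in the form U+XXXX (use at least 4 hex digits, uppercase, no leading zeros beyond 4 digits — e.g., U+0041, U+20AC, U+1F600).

Answer: U+9408 U+060C U+0036 U+0063

Derivation:
Byte[0]=E9: 3-byte lead, need 2 cont bytes. acc=0x9
Byte[1]=90: continuation. acc=(acc<<6)|0x10=0x250
Byte[2]=88: continuation. acc=(acc<<6)|0x08=0x9408
Completed: cp=U+9408 (starts at byte 0)
Byte[3]=D8: 2-byte lead, need 1 cont bytes. acc=0x18
Byte[4]=8C: continuation. acc=(acc<<6)|0x0C=0x60C
Completed: cp=U+060C (starts at byte 3)
Byte[5]=36: 1-byte ASCII. cp=U+0036
Byte[6]=63: 1-byte ASCII. cp=U+0063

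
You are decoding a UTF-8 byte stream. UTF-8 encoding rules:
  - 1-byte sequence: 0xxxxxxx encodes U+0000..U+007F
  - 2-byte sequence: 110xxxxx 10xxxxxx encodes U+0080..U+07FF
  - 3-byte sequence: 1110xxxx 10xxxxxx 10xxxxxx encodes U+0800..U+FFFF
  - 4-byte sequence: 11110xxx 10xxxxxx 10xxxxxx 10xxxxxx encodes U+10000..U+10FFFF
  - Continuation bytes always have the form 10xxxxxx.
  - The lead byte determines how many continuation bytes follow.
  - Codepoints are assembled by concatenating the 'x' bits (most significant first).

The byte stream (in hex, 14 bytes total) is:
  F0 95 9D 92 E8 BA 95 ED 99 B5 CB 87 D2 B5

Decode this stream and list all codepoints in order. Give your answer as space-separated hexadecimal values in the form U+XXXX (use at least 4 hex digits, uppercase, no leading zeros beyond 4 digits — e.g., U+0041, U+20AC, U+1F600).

Answer: U+15752 U+8E95 U+D675 U+02C7 U+04B5

Derivation:
Byte[0]=F0: 4-byte lead, need 3 cont bytes. acc=0x0
Byte[1]=95: continuation. acc=(acc<<6)|0x15=0x15
Byte[2]=9D: continuation. acc=(acc<<6)|0x1D=0x55D
Byte[3]=92: continuation. acc=(acc<<6)|0x12=0x15752
Completed: cp=U+15752 (starts at byte 0)
Byte[4]=E8: 3-byte lead, need 2 cont bytes. acc=0x8
Byte[5]=BA: continuation. acc=(acc<<6)|0x3A=0x23A
Byte[6]=95: continuation. acc=(acc<<6)|0x15=0x8E95
Completed: cp=U+8E95 (starts at byte 4)
Byte[7]=ED: 3-byte lead, need 2 cont bytes. acc=0xD
Byte[8]=99: continuation. acc=(acc<<6)|0x19=0x359
Byte[9]=B5: continuation. acc=(acc<<6)|0x35=0xD675
Completed: cp=U+D675 (starts at byte 7)
Byte[10]=CB: 2-byte lead, need 1 cont bytes. acc=0xB
Byte[11]=87: continuation. acc=(acc<<6)|0x07=0x2C7
Completed: cp=U+02C7 (starts at byte 10)
Byte[12]=D2: 2-byte lead, need 1 cont bytes. acc=0x12
Byte[13]=B5: continuation. acc=(acc<<6)|0x35=0x4B5
Completed: cp=U+04B5 (starts at byte 12)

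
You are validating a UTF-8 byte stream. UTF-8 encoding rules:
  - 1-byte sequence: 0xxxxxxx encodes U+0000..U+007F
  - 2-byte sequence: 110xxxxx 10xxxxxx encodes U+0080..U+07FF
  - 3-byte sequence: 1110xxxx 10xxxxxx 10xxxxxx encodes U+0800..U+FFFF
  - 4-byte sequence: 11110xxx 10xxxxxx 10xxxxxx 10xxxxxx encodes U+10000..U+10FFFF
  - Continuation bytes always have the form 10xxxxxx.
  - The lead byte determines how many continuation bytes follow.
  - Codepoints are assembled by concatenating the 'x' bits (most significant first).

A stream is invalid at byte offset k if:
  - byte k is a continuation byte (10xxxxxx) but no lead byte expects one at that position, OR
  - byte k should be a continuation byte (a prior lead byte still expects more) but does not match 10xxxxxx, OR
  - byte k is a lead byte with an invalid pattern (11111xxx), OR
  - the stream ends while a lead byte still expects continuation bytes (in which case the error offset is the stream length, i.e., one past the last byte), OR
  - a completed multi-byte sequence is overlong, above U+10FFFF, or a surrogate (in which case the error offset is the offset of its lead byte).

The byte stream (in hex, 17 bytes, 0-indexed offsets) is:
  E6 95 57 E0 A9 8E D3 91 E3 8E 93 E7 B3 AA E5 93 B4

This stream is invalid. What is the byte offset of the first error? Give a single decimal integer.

Answer: 2

Derivation:
Byte[0]=E6: 3-byte lead, need 2 cont bytes. acc=0x6
Byte[1]=95: continuation. acc=(acc<<6)|0x15=0x195
Byte[2]=57: expected 10xxxxxx continuation. INVALID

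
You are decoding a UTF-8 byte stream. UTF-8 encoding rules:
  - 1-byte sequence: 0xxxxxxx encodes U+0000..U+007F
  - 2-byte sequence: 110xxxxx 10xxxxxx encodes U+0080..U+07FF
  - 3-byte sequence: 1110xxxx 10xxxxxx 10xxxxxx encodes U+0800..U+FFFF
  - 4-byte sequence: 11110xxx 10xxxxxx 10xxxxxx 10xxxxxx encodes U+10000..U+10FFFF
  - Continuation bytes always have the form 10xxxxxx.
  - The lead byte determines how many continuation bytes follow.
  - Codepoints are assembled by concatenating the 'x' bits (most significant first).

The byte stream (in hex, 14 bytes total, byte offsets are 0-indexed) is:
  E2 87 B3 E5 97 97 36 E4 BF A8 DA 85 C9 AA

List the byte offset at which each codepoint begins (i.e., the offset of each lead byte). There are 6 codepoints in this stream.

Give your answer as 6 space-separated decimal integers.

Answer: 0 3 6 7 10 12

Derivation:
Byte[0]=E2: 3-byte lead, need 2 cont bytes. acc=0x2
Byte[1]=87: continuation. acc=(acc<<6)|0x07=0x87
Byte[2]=B3: continuation. acc=(acc<<6)|0x33=0x21F3
Completed: cp=U+21F3 (starts at byte 0)
Byte[3]=E5: 3-byte lead, need 2 cont bytes. acc=0x5
Byte[4]=97: continuation. acc=(acc<<6)|0x17=0x157
Byte[5]=97: continuation. acc=(acc<<6)|0x17=0x55D7
Completed: cp=U+55D7 (starts at byte 3)
Byte[6]=36: 1-byte ASCII. cp=U+0036
Byte[7]=E4: 3-byte lead, need 2 cont bytes. acc=0x4
Byte[8]=BF: continuation. acc=(acc<<6)|0x3F=0x13F
Byte[9]=A8: continuation. acc=(acc<<6)|0x28=0x4FE8
Completed: cp=U+4FE8 (starts at byte 7)
Byte[10]=DA: 2-byte lead, need 1 cont bytes. acc=0x1A
Byte[11]=85: continuation. acc=(acc<<6)|0x05=0x685
Completed: cp=U+0685 (starts at byte 10)
Byte[12]=C9: 2-byte lead, need 1 cont bytes. acc=0x9
Byte[13]=AA: continuation. acc=(acc<<6)|0x2A=0x26A
Completed: cp=U+026A (starts at byte 12)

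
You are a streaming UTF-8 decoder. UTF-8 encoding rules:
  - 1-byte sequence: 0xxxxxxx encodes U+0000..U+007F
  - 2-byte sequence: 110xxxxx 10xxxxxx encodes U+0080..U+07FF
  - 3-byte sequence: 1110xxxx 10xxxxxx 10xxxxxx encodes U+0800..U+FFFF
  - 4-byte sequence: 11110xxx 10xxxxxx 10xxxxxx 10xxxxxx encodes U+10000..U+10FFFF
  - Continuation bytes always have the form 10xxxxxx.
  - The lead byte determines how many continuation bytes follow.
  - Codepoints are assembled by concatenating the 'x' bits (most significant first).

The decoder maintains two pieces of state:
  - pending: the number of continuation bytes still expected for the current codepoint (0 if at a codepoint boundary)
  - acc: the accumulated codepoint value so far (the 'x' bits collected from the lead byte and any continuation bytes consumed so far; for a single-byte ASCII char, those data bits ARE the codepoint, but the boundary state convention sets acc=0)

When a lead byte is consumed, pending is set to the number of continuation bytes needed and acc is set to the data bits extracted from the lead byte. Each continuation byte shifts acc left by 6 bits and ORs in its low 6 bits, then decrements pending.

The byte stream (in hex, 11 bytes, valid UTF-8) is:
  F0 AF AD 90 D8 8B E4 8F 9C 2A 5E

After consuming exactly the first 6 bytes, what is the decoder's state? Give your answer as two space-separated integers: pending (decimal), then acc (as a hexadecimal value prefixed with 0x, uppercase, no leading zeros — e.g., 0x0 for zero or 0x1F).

Byte[0]=F0: 4-byte lead. pending=3, acc=0x0
Byte[1]=AF: continuation. acc=(acc<<6)|0x2F=0x2F, pending=2
Byte[2]=AD: continuation. acc=(acc<<6)|0x2D=0xBED, pending=1
Byte[3]=90: continuation. acc=(acc<<6)|0x10=0x2FB50, pending=0
Byte[4]=D8: 2-byte lead. pending=1, acc=0x18
Byte[5]=8B: continuation. acc=(acc<<6)|0x0B=0x60B, pending=0

Answer: 0 0x60B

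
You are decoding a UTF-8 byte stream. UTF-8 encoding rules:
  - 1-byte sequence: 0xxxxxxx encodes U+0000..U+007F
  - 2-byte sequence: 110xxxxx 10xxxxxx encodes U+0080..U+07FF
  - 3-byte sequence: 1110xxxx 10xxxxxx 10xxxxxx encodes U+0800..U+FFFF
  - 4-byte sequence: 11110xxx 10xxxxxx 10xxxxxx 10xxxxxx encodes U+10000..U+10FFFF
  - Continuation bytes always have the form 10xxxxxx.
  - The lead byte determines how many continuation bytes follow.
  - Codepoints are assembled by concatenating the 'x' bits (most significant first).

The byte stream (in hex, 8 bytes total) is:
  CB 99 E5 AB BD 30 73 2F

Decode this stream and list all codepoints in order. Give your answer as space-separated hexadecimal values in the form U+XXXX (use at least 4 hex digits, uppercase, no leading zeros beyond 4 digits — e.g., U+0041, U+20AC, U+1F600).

Byte[0]=CB: 2-byte lead, need 1 cont bytes. acc=0xB
Byte[1]=99: continuation. acc=(acc<<6)|0x19=0x2D9
Completed: cp=U+02D9 (starts at byte 0)
Byte[2]=E5: 3-byte lead, need 2 cont bytes. acc=0x5
Byte[3]=AB: continuation. acc=(acc<<6)|0x2B=0x16B
Byte[4]=BD: continuation. acc=(acc<<6)|0x3D=0x5AFD
Completed: cp=U+5AFD (starts at byte 2)
Byte[5]=30: 1-byte ASCII. cp=U+0030
Byte[6]=73: 1-byte ASCII. cp=U+0073
Byte[7]=2F: 1-byte ASCII. cp=U+002F

Answer: U+02D9 U+5AFD U+0030 U+0073 U+002F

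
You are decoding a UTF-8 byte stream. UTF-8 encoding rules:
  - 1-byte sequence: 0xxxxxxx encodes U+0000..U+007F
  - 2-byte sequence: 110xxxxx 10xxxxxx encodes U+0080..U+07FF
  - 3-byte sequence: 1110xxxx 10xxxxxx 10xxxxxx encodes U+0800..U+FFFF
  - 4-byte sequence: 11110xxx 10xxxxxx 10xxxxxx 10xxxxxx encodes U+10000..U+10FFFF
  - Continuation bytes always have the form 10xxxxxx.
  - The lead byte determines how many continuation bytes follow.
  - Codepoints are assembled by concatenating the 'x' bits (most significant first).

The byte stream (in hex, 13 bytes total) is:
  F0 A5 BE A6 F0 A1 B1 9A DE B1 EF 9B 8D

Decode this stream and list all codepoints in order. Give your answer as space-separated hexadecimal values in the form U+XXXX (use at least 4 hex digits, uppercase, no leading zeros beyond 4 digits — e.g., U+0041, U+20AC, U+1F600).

Byte[0]=F0: 4-byte lead, need 3 cont bytes. acc=0x0
Byte[1]=A5: continuation. acc=(acc<<6)|0x25=0x25
Byte[2]=BE: continuation. acc=(acc<<6)|0x3E=0x97E
Byte[3]=A6: continuation. acc=(acc<<6)|0x26=0x25FA6
Completed: cp=U+25FA6 (starts at byte 0)
Byte[4]=F0: 4-byte lead, need 3 cont bytes. acc=0x0
Byte[5]=A1: continuation. acc=(acc<<6)|0x21=0x21
Byte[6]=B1: continuation. acc=(acc<<6)|0x31=0x871
Byte[7]=9A: continuation. acc=(acc<<6)|0x1A=0x21C5A
Completed: cp=U+21C5A (starts at byte 4)
Byte[8]=DE: 2-byte lead, need 1 cont bytes. acc=0x1E
Byte[9]=B1: continuation. acc=(acc<<6)|0x31=0x7B1
Completed: cp=U+07B1 (starts at byte 8)
Byte[10]=EF: 3-byte lead, need 2 cont bytes. acc=0xF
Byte[11]=9B: continuation. acc=(acc<<6)|0x1B=0x3DB
Byte[12]=8D: continuation. acc=(acc<<6)|0x0D=0xF6CD
Completed: cp=U+F6CD (starts at byte 10)

Answer: U+25FA6 U+21C5A U+07B1 U+F6CD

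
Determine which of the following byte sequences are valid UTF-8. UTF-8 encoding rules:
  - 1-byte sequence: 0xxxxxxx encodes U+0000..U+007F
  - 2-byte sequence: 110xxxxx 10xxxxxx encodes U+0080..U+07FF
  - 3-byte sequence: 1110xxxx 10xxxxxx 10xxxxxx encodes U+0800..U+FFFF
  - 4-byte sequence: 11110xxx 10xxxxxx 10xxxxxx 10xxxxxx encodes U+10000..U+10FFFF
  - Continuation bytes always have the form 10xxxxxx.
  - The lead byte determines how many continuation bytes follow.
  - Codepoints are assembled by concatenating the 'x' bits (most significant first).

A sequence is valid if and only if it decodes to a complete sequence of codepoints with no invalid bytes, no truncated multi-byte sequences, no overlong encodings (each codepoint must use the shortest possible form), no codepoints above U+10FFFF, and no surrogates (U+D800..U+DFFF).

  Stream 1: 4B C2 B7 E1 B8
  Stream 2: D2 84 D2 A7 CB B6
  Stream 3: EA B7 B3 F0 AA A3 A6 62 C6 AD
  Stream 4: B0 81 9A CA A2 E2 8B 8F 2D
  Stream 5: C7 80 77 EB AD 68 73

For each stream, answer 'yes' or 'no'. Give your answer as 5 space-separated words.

Answer: no yes yes no no

Derivation:
Stream 1: error at byte offset 5. INVALID
Stream 2: decodes cleanly. VALID
Stream 3: decodes cleanly. VALID
Stream 4: error at byte offset 0. INVALID
Stream 5: error at byte offset 5. INVALID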